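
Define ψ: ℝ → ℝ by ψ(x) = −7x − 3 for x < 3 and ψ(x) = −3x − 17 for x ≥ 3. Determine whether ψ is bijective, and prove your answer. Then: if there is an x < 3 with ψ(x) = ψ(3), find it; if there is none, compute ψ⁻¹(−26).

Both pieces are strictly decreasing (slopes −7 and −3), so each is injective on its own interval.
The left piece maps (−∞, 3) onto (−24, ∞); the right piece maps [3, ∞) onto (−∞, −26].
The images leave a gap (−24 has no preimage), so ψ is not surjective, hence not bijective.
Because the two images are disjoint, no x < 3 has ψ(x) = ψ(3), so we compute ψ⁻¹(−26): −26 lies in (−∞, −26], so solve −3x − 17 = −26: x = (−26 + 17)/(−3) = 3.

3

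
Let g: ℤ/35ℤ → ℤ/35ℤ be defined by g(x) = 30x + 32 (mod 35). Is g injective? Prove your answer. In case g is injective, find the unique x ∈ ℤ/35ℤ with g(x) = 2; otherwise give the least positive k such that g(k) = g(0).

7

We have gcd(30, 35) = 5 > 1. Taking x_1 = 0 and x_2 = 7: g(0) = 32 and g(7) = 30·7 + 32 = 242 ≡ 32 (mod 35).
So g(0) = g(7) while 0 ≠ 7, therefore g is not injective.
Since g is not injective, we find the least positive k with g(k) = g(0): this means 30k ≡ 0 (mod 35), i.e. 35 ∣ 30k. Since gcd(30, 35) = 5, dividing through by 5 this holds exactly when 7 ∣ 6k, and as gcd(6, 7) = 1, exactly when 7 ∣ k.
The smallest positive such k is 7.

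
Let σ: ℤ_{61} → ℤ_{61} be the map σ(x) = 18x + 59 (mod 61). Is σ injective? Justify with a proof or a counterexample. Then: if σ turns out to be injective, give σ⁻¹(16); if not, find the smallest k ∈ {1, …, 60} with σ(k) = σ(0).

If σ(x_1) = σ(x_2), then 18x_1 ≡ 18x_2 (mod 61). Because gcd(18, 61) = 1, we may cancel 18 to get x_1 ≡ x_2 (mod 61).
Thus σ is injective.
We now compute 18⁻¹ mod 61 explicitly. Euclid's algorithm: 61 = 3·18 + 7, 18 = 2·7 + 4, 7 = 1·4 + 3, 4 = 1·3 + 1; back-substituting gives 1 = 17·18 − 5·61, so 18⁻¹ ≡ 17 (mod 61).
Since σ is injective, we find σ⁻¹(16): we need 18x ≡ 16 − 59 ≡ 18 (mod 61). Using 18⁻¹ = 17: x ≡ 17·18 = 306 = 5·61 + 1, so x = 1.
Check: σ(1) = 18·1 + 59 = 77 = 1·61 + 16 ≡ 16 (mod 61).

1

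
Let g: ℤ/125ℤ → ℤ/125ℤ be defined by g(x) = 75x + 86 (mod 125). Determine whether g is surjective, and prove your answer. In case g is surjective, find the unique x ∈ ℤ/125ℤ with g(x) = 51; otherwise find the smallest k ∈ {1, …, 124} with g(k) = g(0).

Since gcd(75, 125) = 25, we have 75x ≡ 0 (mod 25) for all x, so g(x) ≡ 11 (mod 25).
But 0 ≢ 11 (mod 25), so 0 ∈ ℤ/125ℤ has no preimage. Hence g is not surjective.
Since g is not surjective, we find the least positive k with g(k) = g(0): this means 75k ≡ 0 (mod 125), i.e. 125 ∣ 75k. Since gcd(75, 125) = 25, dividing through by 25 this holds exactly when 5 ∣ 3k, and as gcd(3, 5) = 1, exactly when 5 ∣ k.
The smallest positive such k is 5.

5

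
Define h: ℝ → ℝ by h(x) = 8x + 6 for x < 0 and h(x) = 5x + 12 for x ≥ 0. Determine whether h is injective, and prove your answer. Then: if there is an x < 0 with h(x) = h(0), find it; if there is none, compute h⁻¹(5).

-1/8

Both pieces are strictly increasing (slopes 8 and 5), so each is injective on its own interval.
The left piece maps (−∞, 0) onto (−∞, 6); the right piece maps [0, ∞) onto [12, ∞).
These images are disjoint, so no value is attained by both pieces. Hence h is injective.
Because the two images are disjoint, no x < 0 has h(x) = h(0), so we compute h⁻¹(5): 5 lies in (−∞, 6), so solve 8x + 6 = 5: x = (5 − 6)/8 = −1/8.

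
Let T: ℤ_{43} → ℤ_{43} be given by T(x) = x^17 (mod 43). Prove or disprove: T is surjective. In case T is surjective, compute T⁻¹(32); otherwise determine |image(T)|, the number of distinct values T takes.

27

Since 43 is prime, the nonzero elements of ℤ_{43} form a cyclic group of order 42.
As gcd(17, 42) = 1, raising to the 17th power is a bijection on this group: if x_1^17 ≡ x_2^17 then (x_1x_2^{−1})^17 = 1, and the only element of order dividing gcd(17, 42) = 1 is 1, so x_1 = x_2.
With T(0) = 0 this makes T injective on all of ℤ_{43}, hence bijective (finite equal-size domain and codomain). In particular T is surjective.
Since T is surjective, we find the preimage of 32. The inverse of x ↦ x^17 on (ℤ_{43})^× is x ↦ x^5, because 17·5 = 85 = 2·42 + 1 ≡ 1 (mod 42) and x^{42} = 1 for x ≠ 0 (Fermat). So T⁻¹(32) = 32^5 mod 43.
Repeated squaring mod 43: 32^1 ≡ 32, 32^2 ≡ 32² = 1024 ≡ 35, 32^4 ≡ 35² = 1225 ≡ 21. Since 5 = 4 + 1, 32^5 ≡ 21·32: 21·32 = 672 ≡ 27. So 32^5 ≡ 27 (mod 43).
Hence T⁻¹(32) = 27.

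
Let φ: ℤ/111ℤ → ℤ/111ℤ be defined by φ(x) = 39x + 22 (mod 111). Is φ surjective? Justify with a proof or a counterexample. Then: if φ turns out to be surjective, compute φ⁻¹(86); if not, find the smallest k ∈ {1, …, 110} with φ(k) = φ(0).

37

Since gcd(39, 111) = 3, we have 39x ≡ 0 (mod 3) for all x, so φ(x) ≡ 1 (mod 3).
But 0 ≢ 1 (mod 3), so 0 ∈ ℤ/111ℤ has no preimage. So φ is not surjective.
Since φ is not surjective, we find the least positive k with φ(k) = φ(0): this means 39k ≡ 0 (mod 111), i.e. 111 ∣ 39k. Since gcd(39, 111) = 3, dividing through by 3 this holds exactly when 37 ∣ 13k, and as gcd(13, 37) = 1, exactly when 37 ∣ k.
The smallest positive such k is 37.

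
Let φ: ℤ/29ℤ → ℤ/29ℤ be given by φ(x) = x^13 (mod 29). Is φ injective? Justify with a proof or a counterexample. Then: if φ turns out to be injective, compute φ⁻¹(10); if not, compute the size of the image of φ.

Since 29 is prime, the nonzero elements of ℤ/29ℤ form a cyclic group of order 28.
As gcd(13, 28) = 1, raising to the 13th power is a bijection on this group: if u^13 ≡ v^13 then (uv^{−1})^13 = 1, and the only element of order dividing gcd(13, 28) = 1 is 1, so u = v.
With φ(0) = 0 this makes φ injective on all of ℤ/29ℤ, hence bijective (finite equal-size domain and codomain). In particular φ is injective.
Since φ is injective, we find the preimage of 10. The inverse of x ↦ x^13 on (ℤ/29ℤ)^× is x ↦ x^13, because 13·13 = 169 = 6·28 + 1 ≡ 1 (mod 28) and x^{28} = 1 for x ≠ 0 (Fermat). So φ⁻¹(10) = 10^13 mod 29.
Repeated squaring mod 29: 10^1 ≡ 10, 10^2 ≡ 10² = 100 ≡ 13, 10^4 ≡ 13² = 169 ≡ 24, 10^8 ≡ 24² = 576 ≡ 25. Since 13 = 8 + 4 + 1, 10^13 ≡ 25·24·10: 25·24 = 600 ≡ 20, then 20·10 = 200 ≡ 26. So 10^13 ≡ 26 (mod 29).
Hence φ⁻¹(10) = 26.

26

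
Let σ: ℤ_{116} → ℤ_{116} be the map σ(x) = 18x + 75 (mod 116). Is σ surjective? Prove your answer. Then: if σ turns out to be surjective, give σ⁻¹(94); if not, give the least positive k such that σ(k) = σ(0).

Recall that σ is surjective if every y in the codomain equals σ(x) for some x in the domain.
Since gcd(18, 116) = 2, we have 18x ≡ 0 (mod 2) for all x, so σ(x) ≡ 1 (mod 2).
But 0 ≢ 1 (mod 2), so 0 ∈ ℤ_{116} has no preimage. So σ is not surjective.
Since σ is not surjective, we find the least positive k with σ(k) = σ(0): this means 18k ≡ 0 (mod 116), i.e. 116 ∣ 18k. Since gcd(18, 116) = 2, dividing through by 2 this holds exactly when 58 ∣ 9k, and as gcd(9, 58) = 1, exactly when 58 ∣ k.
The smallest positive such k is 58.

58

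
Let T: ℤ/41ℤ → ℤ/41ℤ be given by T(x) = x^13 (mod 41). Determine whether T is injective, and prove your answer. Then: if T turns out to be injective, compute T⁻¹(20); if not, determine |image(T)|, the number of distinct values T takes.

Since 41 is prime, the nonzero elements of ℤ/41ℤ form a cyclic group of order 40.
As gcd(13, 40) = 1, raising to the 13th power is a bijection on this group: if s^13 ≡ t^13 then (st^{−1})^13 = 1, and the only element of order dividing gcd(13, 40) = 1 is 1, so s = t.
With T(0) = 0 this makes T injective on all of ℤ/41ℤ, hence bijective (finite equal-size domain and codomain). In particular T is injective.
Since T is injective, we find the preimage of 20. The inverse of x ↦ x^13 on (ℤ/41ℤ)^× is x ↦ x^37, because 13·37 = 481 = 12·40 + 1 ≡ 1 (mod 40) and x^{40} = 1 for x ≠ 0 (Fermat). So T⁻¹(20) = 20^37 mod 41.
Repeated squaring mod 41: 20^1 ≡ 20, 20^2 ≡ 20² = 400 ≡ 31, 20^4 ≡ 31² = 961 ≡ 18, 20^8 ≡ 18² = 324 ≡ 37, 20^16 ≡ 37² = 1369 ≡ 16, 20^32 ≡ 16² = 256 ≡ 10. Since 37 = 32 + 4 + 1, 20^37 ≡ 10·18·20: 10·18 = 180 ≡ 16, then 16·20 = 320 ≡ 33. So 20^37 ≡ 33 (mod 41).
Hence T⁻¹(20) = 33.

33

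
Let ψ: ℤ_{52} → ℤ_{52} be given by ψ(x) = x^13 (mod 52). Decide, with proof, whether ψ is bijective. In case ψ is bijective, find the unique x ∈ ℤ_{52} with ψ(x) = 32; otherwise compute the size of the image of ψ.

ψ(0) = 0^13 = 0.
ψ(26): Repeated squaring mod 52: 26^1 ≡ 26, 26^2 ≡ 26² = 676 ≡ 0, 26^4 ≡ 0² = 0, 26^8 ≡ 0² = 0. Since 13 = 8 + 4 + 1, 26^13 ≡ 0·0·26: 0·0 = 0, then 0·26 = 0. So 26^13 ≡ 0 (mod 52).
So ψ(0) = ψ(26) = 0 while 0 ≠ 26, therefore ψ is not injective, hence not bijective.
Since ψ is not bijective, we determine |image(ψ)|. Computing x^13 mod 52 for each x (by repeated squaring, reducing mod 52 at every step), the values ψ(0), ψ(1), …, ψ(51) are: 0, 1, 28, 3, 4, 5, 32, 7, 8, 9, 36, 11, 12, 13, 40, 15, 16, 17, 44, 19, 20, 21, 48, 23, 24, 25, 0, 27, 28, 29, 4, 31, 32, 33, 8, 35, 36, 37, 12, 39, 40, 41, 16, 43, 44, 45, 20, 47, 48, 49, 24, 51.
The distinct values are {0, 1, 3, 4, 5, 7, 8, 9, 11, 12, 13, 15, 16, 17, 19, 20, 21, 23, 24, 25, 27, 28, 29, 31, 32, 33, 35, 36, 37, 39, 40, 41, 43, 44, 45, 47, 48, 49, 51}; there are 39 of them.

39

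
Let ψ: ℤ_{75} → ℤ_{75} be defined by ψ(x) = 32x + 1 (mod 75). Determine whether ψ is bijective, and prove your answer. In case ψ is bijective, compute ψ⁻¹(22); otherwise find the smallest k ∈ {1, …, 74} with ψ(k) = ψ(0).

By definition, injectivity means: for all x_1, x_2 in the domain, ψ(x_1) = ψ(x_2) implies x_1 = x_2.
Suppose ψ(x_1) = ψ(x_2) in ℤ_{75}. Then 32x_1 + 1 ≡ 32x_2 + 1 (mod 75), therefore 32(x_1 − x_2) ≡ 0 (mod 75).
Since gcd(32, 75) = 1, 32 is invertible modulo 75, therefore x_1 − x_2 ≡ 0 (mod 75), i.e. x_1 = x_2.
We now compute 32⁻¹ mod 75 explicitly. Euclid's algorithm: 75 = 2·32 + 11, 32 = 2·11 + 10, 11 = 1·10 + 1; back-substituting gives 1 = 68·32 − 29·75, so 32⁻¹ ≡ 68 (mod 75).
Then y ↦ 68(y − 1) is a two-sided inverse to ψ, so every y ∈ ℤ_{75} has a preimage.
Therefore ψ is bijective.
Since ψ is bijective, we compute ψ⁻¹(22): solve 32x + 1 ≡ 22 (mod 75), i.e. 32x ≡ 21 (mod 75).
Multiplying by 32⁻¹ = 68 gives x ≡ 68·21 = 1428 = 19·75 + 3 ≡ 3 (mod 75).
Check: ψ(3) = 32·3 + 1 = 97 = 1·75 + 22 ≡ 22 (mod 75).

3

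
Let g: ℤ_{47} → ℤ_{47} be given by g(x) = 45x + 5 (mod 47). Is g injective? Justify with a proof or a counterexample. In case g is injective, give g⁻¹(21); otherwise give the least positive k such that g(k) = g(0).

Recall: injectivity means: for all s, t in the domain, g(s) = g(t) implies s = t.
Suppose g(s) = g(t) in ℤ_{47}. Then 45s + 5 ≡ 45t + 5 (mod 47), so 45(s − t) ≡ 0 (mod 47).
Since gcd(45, 47) = 1, 45 is invertible modulo 47, so s − t ≡ 0 (mod 47), i.e. s = t.
So g is injective.
We now compute 45⁻¹ mod 47 explicitly. Euclid's algorithm: 47 = 1·45 + 2, 45 = 22·2 + 1; back-substituting gives 1 = 23·45 − 22·47, so 45⁻¹ ≡ 23 (mod 47).
Since g is injective, we find g⁻¹(21): we need 45x ≡ 21 − 5 ≡ 16 (mod 47). Using 45⁻¹ = 23: x ≡ 23·16 = 368 = 7·47 + 39, so x = 39.
Check: g(39) = 45·39 + 5 = 1760 = 37·47 + 21 ≡ 21 (mod 47).

39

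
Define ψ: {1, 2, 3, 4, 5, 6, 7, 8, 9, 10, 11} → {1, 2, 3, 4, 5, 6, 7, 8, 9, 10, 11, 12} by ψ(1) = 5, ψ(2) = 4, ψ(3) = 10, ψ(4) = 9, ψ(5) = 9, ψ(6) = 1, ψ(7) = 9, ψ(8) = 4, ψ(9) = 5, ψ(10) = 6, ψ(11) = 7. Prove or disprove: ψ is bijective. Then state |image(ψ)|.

7

ψ(4) = 9 = ψ(5) with 4 ≠ 5, so ψ is not injective, hence not bijective.
The image of ψ is {1, 4, 5, 6, 7, 9, 10}, which has 7 elements.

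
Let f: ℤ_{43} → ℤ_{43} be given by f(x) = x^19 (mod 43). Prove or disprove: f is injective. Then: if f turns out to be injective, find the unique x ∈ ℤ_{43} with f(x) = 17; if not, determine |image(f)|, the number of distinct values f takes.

Since 43 is prime, the nonzero elements of ℤ_{43} form a cyclic group of order 42.
As gcd(19, 42) = 1, raising to the 19th power is a bijection on this group: if a^19 ≡ b^19 then (ab^{−1})^19 = 1, and the only element of order dividing gcd(19, 42) = 1 is 1, so a = b.
With f(0) = 0 this makes f injective on all of ℤ_{43}, hence bijective (finite equal-size domain and codomain). In particular f is injective.
Since f is injective, we find the preimage of 17. The inverse of x ↦ x^19 on (ℤ_{43})^× is x ↦ x^31, because 19·31 = 589 = 14·42 + 1 ≡ 1 (mod 42) and x^{42} = 1 for x ≠ 0 (Fermat). So f⁻¹(17) = 17^31 mod 43.
Repeated squaring mod 43: 17^1 ≡ 17, 17^2 ≡ 17² = 289 ≡ 31, 17^4 ≡ 31² = 961 ≡ 15, 17^8 ≡ 15² = 225 ≡ 10, 17^16 ≡ 10² = 100 ≡ 14. Since 31 = 16 + 8 + 4 + 2 + 1, 17^31 ≡ 14·10·15·31·17: 14·10 = 140 ≡ 11, then 11·15 = 165 ≡ 36, then 36·31 = 1116 ≡ 41, then 41·17 = 697 ≡ 9. So 17^31 ≡ 9 (mod 43).
Hence f⁻¹(17) = 9.

9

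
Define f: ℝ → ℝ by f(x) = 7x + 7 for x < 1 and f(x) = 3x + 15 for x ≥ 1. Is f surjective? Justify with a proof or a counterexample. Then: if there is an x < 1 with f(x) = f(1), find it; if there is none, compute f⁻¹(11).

Both pieces are strictly increasing (slopes 7 and 3), so each is injective on its own interval.
The left piece maps (−∞, 1) onto (−∞, 14); the right piece maps [1, ∞) onto [18, ∞).
The union (−∞, 14) ∪ [18, ∞) omits the interval between 14 and 18; in particular 14 has no preimage. So f is not surjective.
Because the two images are disjoint, no x < 1 has f(x) = f(1), so we compute f⁻¹(11): 11 lies in (−∞, 14), so solve 7x + 7 = 11: x = (11 − 7)/7 = 4/7.

4/7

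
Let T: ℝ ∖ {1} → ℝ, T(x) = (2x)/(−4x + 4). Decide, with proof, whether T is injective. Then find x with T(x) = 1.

2/3

Suppose T(s) = T(t). Cross-multiplying: (2s)(−4t + 4) = (2t)(−4s + 4).
Expanding both sides and cancelling the symmetric terms leaves 8·(s − t) = 0. Since 8 ≠ 0, s = t. Thus T is injective.
Solving T(x) = 1: cross-multiplying gives 2x = 1(−4x + 4), which rearranges to 6x = 4, so x = 2/3.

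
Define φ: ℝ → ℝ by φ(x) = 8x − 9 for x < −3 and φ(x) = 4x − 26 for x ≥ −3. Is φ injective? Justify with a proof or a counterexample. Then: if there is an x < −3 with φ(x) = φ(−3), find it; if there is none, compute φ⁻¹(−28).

-29/8

Both pieces are strictly increasing (slopes 8 and 4), so each is injective on its own interval.
The left piece maps (−∞, −3) onto (−∞, −33); the right piece maps [−3, ∞) onto [−38, ∞).
These images overlap. In particular φ(−3) = −38 (right piece), and solving 8x − 9 = −38 on the left piece gives x = −29/8 < −3.
So φ(−29/8) = φ(−3) with −29/8 ≠ −3, and φ is not injective. This x = −29/8 is the requested value below −3.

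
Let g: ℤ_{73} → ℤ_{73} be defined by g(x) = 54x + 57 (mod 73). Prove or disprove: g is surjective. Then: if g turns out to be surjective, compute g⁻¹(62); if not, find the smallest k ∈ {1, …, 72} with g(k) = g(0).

Since gcd(54, 73) = 1, 54 is invertible modulo 73. Euclid's algorithm: 73 = 1·54 + 19, 54 = 2·19 + 16, 19 = 1·16 + 3, 16 = 5·3 + 1; back-substituting gives 1 = 23·54 − 17·73, so 54⁻¹ ≡ 23 (mod 73).
For any y ∈ ℤ_{73}, x = 23(y − 57) mod 73 satisfies g(x) = 54·23(y − 57) + 57 ≡ y (since 54·23 ≡ 1 mod 73). So every y has a preimage.
Thus g is surjective.
Since g is surjective, we find g⁻¹(62): we need 54x ≡ 62 − 57 ≡ 5 (mod 73). Using 54⁻¹ = 23: x ≡ 23·5 = 115 = 1·73 + 42, so x = 42.
Check: g(42) = 54·42 + 57 = 2325 = 31·73 + 62 ≡ 62 (mod 73).

42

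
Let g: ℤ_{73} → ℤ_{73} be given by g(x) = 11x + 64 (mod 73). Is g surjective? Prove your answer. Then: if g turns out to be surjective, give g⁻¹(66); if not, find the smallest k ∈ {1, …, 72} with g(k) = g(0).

By definition, g is surjective if every y in the codomain equals g(x) for some x in the domain.
Since gcd(11, 73) = 1, 11 is invertible modulo 73. Euclid's algorithm: 73 = 6·11 + 7, 11 = 1·7 + 4, 7 = 1·4 + 3, 4 = 1·3 + 1; back-substituting gives 1 = 20·11 − 3·73, so 11⁻¹ ≡ 20 (mod 73).
Then y ↦ 20(y − 64) is a two-sided inverse to g, so every y ∈ ℤ_{73} has a preimage.
Thus g is surjective.
Since g is surjective, we find g⁻¹(66): we need 11x ≡ 66 − 64 ≡ 2 (mod 73). Using 11⁻¹ = 20: x ≡ 20·2 = 40, so x = 40.
Check: g(40) = 11·40 + 64 = 504 = 6·73 + 66 ≡ 66 (mod 73).

40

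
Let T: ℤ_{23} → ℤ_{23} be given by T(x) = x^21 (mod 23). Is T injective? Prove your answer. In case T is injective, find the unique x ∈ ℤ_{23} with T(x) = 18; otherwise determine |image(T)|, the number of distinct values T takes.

Since 23 is prime, the nonzero elements of ℤ_{23} form a cyclic group of order 22.
As gcd(21, 22) = 1, raising to the 21st power is a bijection on this group: if s^21 ≡ t^21 then (st^{−1})^21 = 1, and the only element of order dividing gcd(21, 22) = 1 is 1, so s = t.
With T(0) = 0 this makes T injective on all of ℤ_{23}, hence bijective (finite equal-size domain and codomain). In particular T is injective.
Since T is injective, we find the preimage of 18. The inverse of x ↦ x^21 on (ℤ_{23})^× is x ↦ x^21, because 21·21 = 441 = 20·22 + 1 ≡ 1 (mod 22) and x^{22} = 1 for x ≠ 0 (Fermat). So T⁻¹(18) = 18^21 mod 23.
Repeated squaring mod 23: 18^1 ≡ 18, 18^2 ≡ 18² = 324 ≡ 2, 18^4 ≡ 2² = 4, 18^8 ≡ 4² = 16, 18^16 ≡ 16² = 256 ≡ 3. Since 21 = 16 + 4 + 1, 18^21 ≡ 3·4·18: 3·4 = 12, then 12·18 = 216 ≡ 9. So 18^21 ≡ 9 (mod 23).
Hence T⁻¹(18) = 9.

9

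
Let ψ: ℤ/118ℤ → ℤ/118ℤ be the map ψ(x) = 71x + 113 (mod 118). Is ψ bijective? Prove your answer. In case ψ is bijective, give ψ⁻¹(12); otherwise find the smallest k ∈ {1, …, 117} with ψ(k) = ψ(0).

85

Suppose ψ(s) = ψ(t) in ℤ/118ℤ. Then 71s + 113 ≡ 71t + 113 (mod 118), hence 71(s − t) ≡ 0 (mod 118).
Since gcd(71, 118) = 1, 71 is invertible modulo 118, therefore s − t ≡ 0 (mod 118), i.e. s = t.
We now compute 71⁻¹ mod 118 explicitly. Euclid's algorithm: 118 = 1·71 + 47, 71 = 1·47 + 24, 47 = 1·24 + 23, 24 = 1·23 + 1; back-substituting gives 1 = 5·71 − 3·118, so 71⁻¹ ≡ 5 (mod 118).
For any y ∈ ℤ/118ℤ, x = 5(y − 113) mod 118 satisfies ψ(x) = 71·5(y − 113) + 113 ≡ y (since 71·5 ≡ 1 mod 118). So every y has a preimage.
Therefore ψ is bijective.
Since ψ is bijective, we find ψ⁻¹(12): we need 71x ≡ 12 − 113 ≡ 17 (mod 118). Using 71⁻¹ = 5: x ≡ 5·17 = 85, so x = 85.
Check: ψ(85) = 71·85 + 113 = 6148 = 52·118 + 12 ≡ 12 (mod 118).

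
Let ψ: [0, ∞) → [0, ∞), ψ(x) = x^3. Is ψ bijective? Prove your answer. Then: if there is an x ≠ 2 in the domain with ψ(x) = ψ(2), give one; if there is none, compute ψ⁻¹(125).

5

On [0, ∞), x ↦ x^3 is strictly increasing (injective) and for any y ∈ [0, ∞) the 3rd root y^{1/3} lies in [0, ∞) (surjective). So ψ is bijective.
Since x ↦ x^3 is strictly increasing on [0, ∞), it is injective there, so no x ≠ 2 in the domain has ψ(x) = ψ(2). We therefore compute ψ⁻¹(125) = 125^{1/3} = 5 (indeed 5^3 = 125).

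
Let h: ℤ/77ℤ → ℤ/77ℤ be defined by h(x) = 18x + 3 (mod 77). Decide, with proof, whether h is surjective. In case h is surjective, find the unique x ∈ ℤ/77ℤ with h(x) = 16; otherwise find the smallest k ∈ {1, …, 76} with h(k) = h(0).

Since gcd(18, 77) = 1, 18 is invertible modulo 77. Euclid's algorithm: 77 = 4·18 + 5, 18 = 3·5 + 3, 5 = 1·3 + 2, 3 = 1·2 + 1; back-substituting gives 1 = 30·18 − 7·77, so 18⁻¹ ≡ 30 (mod 77).
For any y ∈ ℤ/77ℤ, x = 30(y − 3) mod 77 satisfies h(x) = 18·30(y − 3) + 3 ≡ y (since 18·30 ≡ 1 mod 77). So every y has a preimage.
Hence h is surjective.
Since h is surjective, we compute h⁻¹(16): solve 18x + 3 ≡ 16 (mod 77), i.e. 18x ≡ 13 (mod 77).
Multiplying by 18⁻¹ = 30 gives x ≡ 30·13 = 390 = 5·77 + 5 ≡ 5 (mod 77).
Check: h(5) = 18·5 + 3 = 93 = 1·77 + 16 ≡ 16 (mod 77).

5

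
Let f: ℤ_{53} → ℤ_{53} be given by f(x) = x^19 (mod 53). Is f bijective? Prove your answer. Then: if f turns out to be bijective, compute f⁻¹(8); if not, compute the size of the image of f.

31

Since 53 is prime, the nonzero elements of ℤ_{53} form a cyclic group of order 52.
As gcd(19, 52) = 1, raising to the 19th power is a bijection on this group: if x_1^19 ≡ x_2^19 then (x_1x_2^{−1})^19 = 1, and the only element of order dividing gcd(19, 52) = 1 is 1, so x_1 = x_2.
With f(0) = 0 this makes f injective on all of ℤ_{53}, hence bijective (finite equal-size domain and codomain). In particular f is bijective.
Since f is bijective, we find the preimage of 8. The inverse of x ↦ x^19 on (ℤ_{53})^× is x ↦ x^11, because 19·11 = 209 = 4·52 + 1 ≡ 1 (mod 52) and x^{52} = 1 for x ≠ 0 (Fermat). So f⁻¹(8) = 8^11 mod 53.
Repeated squaring mod 53: 8^1 ≡ 8, 8^2 ≡ 8² = 64 ≡ 11, 8^4 ≡ 11² = 121 ≡ 15, 8^8 ≡ 15² = 225 ≡ 13. Since 11 = 8 + 2 + 1, 8^11 ≡ 13·11·8: 13·11 = 143 ≡ 37, then 37·8 = 296 ≡ 31. So 8^11 ≡ 31 (mod 53).
Hence f⁻¹(8) = 31.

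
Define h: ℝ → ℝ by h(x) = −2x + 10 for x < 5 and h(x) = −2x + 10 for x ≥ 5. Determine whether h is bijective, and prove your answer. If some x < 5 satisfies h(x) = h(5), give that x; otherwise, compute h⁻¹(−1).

11/2

Both pieces are strictly decreasing (slopes −2 and −2), so each is injective on its own interval.
The left piece maps (−∞, 5) onto (0, ∞); the right piece maps [5, ∞) onto (−∞, 0].
Since 0 = 0, the images partition ℝ: h is injective and surjective, hence bijective.
Because the two images are disjoint, no x < 5 has h(x) = h(5), so we compute h⁻¹(−1): −1 lies in (−∞, 0], so solve −2x + 10 = −1: x = (−1 − 10)/(−2) = 11/2.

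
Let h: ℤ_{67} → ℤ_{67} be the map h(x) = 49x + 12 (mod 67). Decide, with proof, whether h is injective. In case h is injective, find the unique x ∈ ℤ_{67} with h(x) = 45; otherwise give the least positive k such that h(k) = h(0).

Recall that injectivity means: for all u, v in the domain, h(u) = h(v) implies u = v.
Suppose h(u) = h(v) in ℤ_{67}. Then 49u + 12 ≡ 49v + 12 (mod 67), hence 49(u − v) ≡ 0 (mod 67).
Since gcd(49, 67) = 1, 49 is invertible modulo 67, thus u − v ≡ 0 (mod 67), i.e. u = v.
Therefore h is injective.
We now compute 49⁻¹ mod 67 explicitly. Euclid's algorithm: 67 = 1·49 + 18, 49 = 2·18 + 13, 18 = 1·13 + 5, 13 = 2·5 + 3, 5 = 1·3 + 2, 3 = 1·2 + 1; back-substituting gives 1 = 26·49 − 19·67, so 49⁻¹ ≡ 26 (mod 67).
Since h is injective, we compute h⁻¹(45): solve 49x + 12 ≡ 45 (mod 67), i.e. 49x ≡ 33 (mod 67).
Multiplying by 49⁻¹ = 26 gives x ≡ 26·33 = 858 = 12·67 + 54 ≡ 54 (mod 67).
Check: h(54) = 49·54 + 12 = 2658 = 39·67 + 45 ≡ 45 (mod 67).

54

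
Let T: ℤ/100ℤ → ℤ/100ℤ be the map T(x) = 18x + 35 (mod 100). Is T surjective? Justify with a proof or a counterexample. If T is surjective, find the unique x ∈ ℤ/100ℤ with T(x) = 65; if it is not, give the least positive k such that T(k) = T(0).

Since gcd(18, 100) = 2, we have 18x ≡ 0 (mod 2) for all x, so T(x) ≡ 1 (mod 2).
But 0 ≢ 1 (mod 2), so 0 ∈ ℤ/100ℤ has no preimage. Hence T is not surjective.
Since T is not surjective, we find the least positive k with T(k) = T(0): this means 18k ≡ 0 (mod 100), i.e. 100 ∣ 18k. Since gcd(18, 100) = 2, dividing through by 2 this holds exactly when 50 ∣ 9k, and as gcd(9, 50) = 1, exactly when 50 ∣ k.
The smallest positive such k is 50.

50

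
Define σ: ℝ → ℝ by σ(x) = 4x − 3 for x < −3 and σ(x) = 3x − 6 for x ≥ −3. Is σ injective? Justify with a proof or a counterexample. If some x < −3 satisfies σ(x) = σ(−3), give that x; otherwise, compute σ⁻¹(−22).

-19/4

Both pieces are strictly increasing (slopes 4 and 3), so each is injective on its own interval.
The left piece maps (−∞, −3) onto (−∞, −15); the right piece maps [−3, ∞) onto [−15, ∞).
These images are disjoint, so no value is attained by both pieces. Hence σ is injective.
Because the two images are disjoint, no x < −3 has σ(x) = σ(−3), so we compute σ⁻¹(−22): −22 lies in (−∞, −15), so solve 4x − 3 = −22: x = (−22 + 3)/4 = −19/4.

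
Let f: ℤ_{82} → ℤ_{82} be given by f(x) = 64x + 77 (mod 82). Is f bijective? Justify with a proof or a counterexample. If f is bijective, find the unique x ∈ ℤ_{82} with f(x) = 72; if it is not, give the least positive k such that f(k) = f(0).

41

By definition, injectivity means: for all a, b in the domain, f(a) = f(b) implies a = b.
We have gcd(64, 82) = 2 > 1. Taking a = 0 and b = 41: f(0) = 77 and f(41) = 64·41 + 77 = 2701 ≡ 77 (mod 82).
So f(0) = f(41) while 0 ≠ 41, therefore f is not injective, hence not bijective.
Since f is not bijective, we find the least positive k with f(k) = f(0): this means 64k ≡ 0 (mod 82), i.e. 82 ∣ 64k. Since gcd(64, 82) = 2, dividing through by 2 this holds exactly when 41 ∣ 32k, and as gcd(32, 41) = 1, exactly when 41 ∣ k.
The smallest positive such k is 41.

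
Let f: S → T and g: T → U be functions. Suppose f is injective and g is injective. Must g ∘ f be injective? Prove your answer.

Suppose (g ∘ f)(a) = (g ∘ f)(b), i.e. g(f(a)) = g(f(b)).
Since g is injective, f(a) = f(b). Since f is injective, a = b. Hence g ∘ f is injective.

injective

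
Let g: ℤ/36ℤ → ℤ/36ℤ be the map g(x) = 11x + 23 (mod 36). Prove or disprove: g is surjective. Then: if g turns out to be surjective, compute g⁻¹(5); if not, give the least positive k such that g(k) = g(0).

18

Since gcd(11, 36) = 1, 11 is invertible modulo 36. Euclid's algorithm: 36 = 3·11 + 3, 11 = 3·3 + 2, 3 = 1·2 + 1; back-substituting gives 1 = 23·11 − 7·36, so 11⁻¹ ≡ 23 (mod 36).
Then y ↦ 23(y − 23) is a two-sided inverse to g, so every y ∈ ℤ/36ℤ has a preimage.
Thus g is surjective.
Since g is surjective, we find g⁻¹(5): we need 11x ≡ 5 − 23 ≡ 18 (mod 36). Using 11⁻¹ = 23: x ≡ 23·18 = 414 = 11·36 + 18, so x = 18.
Check: g(18) = 11·18 + 23 = 221 = 6·36 + 5 ≡ 5 (mod 36).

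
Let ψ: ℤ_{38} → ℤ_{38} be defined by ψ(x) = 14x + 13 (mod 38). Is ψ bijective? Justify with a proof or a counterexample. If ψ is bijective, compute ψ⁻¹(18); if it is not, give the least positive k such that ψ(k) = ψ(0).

We have gcd(14, 38) = 2 > 1. Taking u = 0 and v = 19: ψ(0) = 13 and ψ(19) = 14·19 + 13 = 279 ≡ 13 (mod 38).
So ψ(0) = ψ(19) while 0 ≠ 19, thus ψ is not injective, hence not bijective.
Since ψ is not bijective, we find the least positive k with ψ(k) = ψ(0): this means 14k ≡ 0 (mod 38), i.e. 38 ∣ 14k. Since gcd(14, 38) = 2, dividing through by 2 this holds exactly when 19 ∣ 7k, and as gcd(7, 19) = 1, exactly when 19 ∣ k.
The smallest positive such k is 19.

19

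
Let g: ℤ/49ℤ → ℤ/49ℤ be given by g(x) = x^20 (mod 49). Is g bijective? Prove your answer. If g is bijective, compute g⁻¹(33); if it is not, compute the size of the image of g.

g(0) = 0^20 = 0.
g(7): Repeated squaring mod 49: 7^1 ≡ 7, 7^2 ≡ 7² = 49 ≡ 0, 7^4 ≡ 0² = 0, 7^8 ≡ 0² = 0, 7^16 ≡ 0² = 0. Since 20 = 16 + 4, 7^20 ≡ 0·0: 0·0 = 0. So 7^20 ≡ 0 (mod 49).
So g(0) = g(7) = 0 while 0 ≠ 7, thus g is not injective, hence not bijective.
Since g is not bijective, we determine |image(g)|. Computing x^20 mod 49 for each x (by repeated squaring, reducing mod 49 at every step), the values g(0), g(1), …, g(48) are: 0, 1, 25, 16, 37, 39, 8, 0, 43, 11, 44, 9, 4, 15, 0, 36, 46, 23, 30, 18, 22, 0, 29, 32, 2, 2, 32, 29, 0, 22, 18, 30, 23, 46, 36, 0, 15, 4, 9, 44, 11, 43, 0, 8, 39, 37, 16, 25, 1.
The distinct values are {0, 1, 2, 4, 8, 9, 11, 15, 16, 18, 22, 23, 25, 29, 30, 32, 36, 37, 39, 43, 44, 46}; there are 22 of them.

22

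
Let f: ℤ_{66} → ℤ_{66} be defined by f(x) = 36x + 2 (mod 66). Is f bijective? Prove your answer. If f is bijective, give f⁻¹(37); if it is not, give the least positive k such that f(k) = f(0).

11

Recall that f is injective when f(a) = f(b) forces a = b.
We have gcd(36, 66) = 6 > 1. Taking a = 0 and b = 11: f(0) = 2 and f(11) = 36·11 + 2 = 398 ≡ 2 (mod 66).
So f(0) = f(11) while 0 ≠ 11, hence f is not injective, hence not bijective.
Since f is not bijective, we find the least positive k with f(k) = f(0): this means 36k ≡ 0 (mod 66), i.e. 66 ∣ 36k. Since gcd(36, 66) = 6, dividing through by 6 this holds exactly when 11 ∣ 6k, and as gcd(6, 11) = 1, exactly when 11 ∣ k.
The smallest positive such k is 11.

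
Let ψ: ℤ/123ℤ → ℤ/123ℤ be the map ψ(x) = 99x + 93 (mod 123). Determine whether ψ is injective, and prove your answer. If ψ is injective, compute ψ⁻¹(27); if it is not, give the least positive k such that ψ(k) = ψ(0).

We have gcd(99, 123) = 3 > 1. Taking x_1 = 0 and x_2 = 41: ψ(0) = 93 and ψ(41) = 99·41 + 93 = 4152 ≡ 93 (mod 123).
So ψ(0) = ψ(41) while 0 ≠ 41, thus ψ is not injective.
Since ψ is not injective, we find the least positive k with ψ(k) = ψ(0): this means 99k ≡ 0 (mod 123), i.e. 123 ∣ 99k. Since gcd(99, 123) = 3, dividing through by 3 this holds exactly when 41 ∣ 33k, and as gcd(33, 41) = 1, exactly when 41 ∣ k.
The smallest positive such k is 41.

41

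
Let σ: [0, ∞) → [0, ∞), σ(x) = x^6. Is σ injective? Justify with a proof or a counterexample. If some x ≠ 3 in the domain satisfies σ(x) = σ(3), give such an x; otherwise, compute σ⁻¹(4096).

4

On [0, ∞), x ↦ x^6 is strictly increasing, so σ(s) = σ(t) forces s = t. Therefore σ is injective.
Since x ↦ x^6 is strictly increasing on [0, ∞), it is injective there, so no x ≠ 3 in the domain has σ(x) = σ(3). We therefore compute σ⁻¹(4096) = 4096^{1/6} = 4 (indeed 4^6 = 4096).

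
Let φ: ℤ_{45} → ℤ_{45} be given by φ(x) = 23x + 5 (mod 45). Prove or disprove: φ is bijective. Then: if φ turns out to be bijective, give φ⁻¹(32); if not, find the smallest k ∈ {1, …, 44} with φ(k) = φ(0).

Suppose φ(a) = φ(b) in ℤ_{45}. Then 23a + 5 ≡ 23b + 5 (mod 45), hence 23(a − b) ≡ 0 (mod 45).
Since gcd(23, 45) = 1, 23 is invertible modulo 45, so a − b ≡ 0 (mod 45), i.e. a = b.
We now compute 23⁻¹ mod 45 explicitly. Euclid's algorithm: 45 = 1·23 + 22, 23 = 1·22 + 1; back-substituting gives 1 = 2·23 − 1·45, so 23⁻¹ ≡ 2 (mod 45).
Then y ↦ 2(y − 5) is a two-sided inverse to φ, so every y ∈ ℤ_{45} has a preimage.
Thus φ is bijective.
Since φ is bijective, we compute φ⁻¹(32): solve 23x + 5 ≡ 32 (mod 45), i.e. 23x ≡ 27 (mod 45).
Multiplying by 23⁻¹ = 2 gives x ≡ 2·27 = 54 = 1·45 + 9 ≡ 9 (mod 45).
Check: φ(9) = 23·9 + 5 = 212 = 4·45 + 32 ≡ 32 (mod 45).

9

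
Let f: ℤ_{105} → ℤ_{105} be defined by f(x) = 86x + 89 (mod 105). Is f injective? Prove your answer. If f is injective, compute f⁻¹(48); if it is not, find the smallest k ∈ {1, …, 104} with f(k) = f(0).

74

Recall: f is injective if f(a) = f(b) implies a = b.
Suppose f(a) = f(b) in ℤ_{105}. Then 86a + 89 ≡ 86b + 89 (mod 105), thus 86(a − b) ≡ 0 (mod 105).
Since gcd(86, 105) = 1, 86 is invertible modulo 105, therefore a − b ≡ 0 (mod 105), i.e. a = b.
Therefore f is injective.
We now compute 86⁻¹ mod 105 explicitly. Euclid's algorithm: 105 = 1·86 + 19, 86 = 4·19 + 10, 19 = 1·10 + 9, 10 = 1·9 + 1; back-substituting gives 1 = 11·86 − 9·105, so 86⁻¹ ≡ 11 (mod 105).
Since f is injective, we compute f⁻¹(48): solve 86x + 89 ≡ 48 (mod 105), i.e. 86x ≡ 64 (mod 105).
Multiplying by 86⁻¹ = 11 gives x ≡ 11·64 = 704 = 6·105 + 74 ≡ 74 (mod 105).
Check: f(74) = 86·74 + 89 = 6453 = 61·105 + 48 ≡ 48 (mod 105).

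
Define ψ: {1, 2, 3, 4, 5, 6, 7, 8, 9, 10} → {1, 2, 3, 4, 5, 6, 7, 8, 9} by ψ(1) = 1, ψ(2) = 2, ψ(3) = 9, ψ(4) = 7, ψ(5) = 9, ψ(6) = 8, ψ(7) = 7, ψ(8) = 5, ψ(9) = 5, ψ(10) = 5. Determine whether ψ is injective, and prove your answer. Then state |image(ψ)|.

ψ(3) = 9 = ψ(5) with 3 ≠ 5, so ψ is not injective.
The image of ψ is {1, 2, 5, 7, 8, 9}, which has 6 elements.

6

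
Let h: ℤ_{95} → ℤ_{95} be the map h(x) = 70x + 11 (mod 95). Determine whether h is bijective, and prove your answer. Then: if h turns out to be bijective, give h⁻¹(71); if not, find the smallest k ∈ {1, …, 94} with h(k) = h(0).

We have gcd(70, 95) = 5 > 1. Taking a = 0 and b = 19: h(0) = 11 and h(19) = 70·19 + 11 = 1341 ≡ 11 (mod 95).
So h(0) = h(19) while 0 ≠ 19, hence h is not injective, hence not bijective.
Since h is not bijective, we find the least positive k with h(k) = h(0): this means 70k ≡ 0 (mod 95), i.e. 95 ∣ 70k. Since gcd(70, 95) = 5, dividing through by 5 this holds exactly when 19 ∣ 14k, and as gcd(14, 19) = 1, exactly when 19 ∣ k.
The smallest positive such k is 19.

19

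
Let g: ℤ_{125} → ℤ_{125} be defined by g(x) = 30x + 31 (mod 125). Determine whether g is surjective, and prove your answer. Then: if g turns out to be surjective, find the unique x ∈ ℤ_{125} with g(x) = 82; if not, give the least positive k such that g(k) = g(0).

25

Since gcd(30, 125) = 5, we have 30x ≡ 0 (mod 5) for all x, so g(x) ≡ 1 (mod 5).
But 0 ≢ 1 (mod 5), so 0 ∈ ℤ_{125} has no preimage. Thus g is not surjective.
Since g is not surjective, we find the least positive k with g(k) = g(0): this means 30k ≡ 0 (mod 125), i.e. 125 ∣ 30k. Since gcd(30, 125) = 5, dividing through by 5 this holds exactly when 25 ∣ 6k, and as gcd(6, 25) = 1, exactly when 25 ∣ k.
The smallest positive such k is 25.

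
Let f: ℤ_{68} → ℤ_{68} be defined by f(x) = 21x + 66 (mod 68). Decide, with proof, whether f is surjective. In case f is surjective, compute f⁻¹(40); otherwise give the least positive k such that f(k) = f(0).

2

Since gcd(21, 68) = 1, 21 is invertible modulo 68. Euclid's algorithm: 68 = 3·21 + 5, 21 = 4·5 + 1; back-substituting gives 1 = 13·21 − 4·68, so 21⁻¹ ≡ 13 (mod 68).
For any y ∈ ℤ_{68}, x = 13(y − 66) mod 68 satisfies f(x) = 21·13(y − 66) + 66 ≡ y (since 21·13 ≡ 1 mod 68). So every y has a preimage.
Therefore f is surjective.
Since f is surjective, we find f⁻¹(40): we need 21x ≡ 40 − 66 ≡ 42 (mod 68). Using 21⁻¹ = 13: x ≡ 13·42 = 546 = 8·68 + 2, so x = 2.
Check: f(2) = 21·2 + 66 = 108 = 1·68 + 40 ≡ 40 (mod 68).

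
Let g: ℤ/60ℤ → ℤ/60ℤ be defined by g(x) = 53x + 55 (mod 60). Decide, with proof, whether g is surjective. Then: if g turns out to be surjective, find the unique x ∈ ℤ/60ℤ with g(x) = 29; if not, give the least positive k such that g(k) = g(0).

Recall: surjectivity means every element of the codomain has a preimage under g.
Since gcd(53, 60) = 1, 53 is invertible modulo 60. Euclid's algorithm: 60 = 1·53 + 7, 53 = 7·7 + 4, 7 = 1·4 + 3, 4 = 1·3 + 1; back-substituting gives 1 = 17·53 − 15·60, so 53⁻¹ ≡ 17 (mod 60).
Then y ↦ 17(y − 55) is a two-sided inverse to g, so every y ∈ ℤ/60ℤ has a preimage.
Thus g is surjective.
Since g is surjective, we compute g⁻¹(29): solve 53x + 55 ≡ 29 (mod 60), i.e. 53x ≡ 34 (mod 60).
Multiplying by 53⁻¹ = 17 gives x ≡ 17·34 = 578 = 9·60 + 38 ≡ 38 (mod 60).
Check: g(38) = 53·38 + 55 = 2069 = 34·60 + 29 ≡ 29 (mod 60).

38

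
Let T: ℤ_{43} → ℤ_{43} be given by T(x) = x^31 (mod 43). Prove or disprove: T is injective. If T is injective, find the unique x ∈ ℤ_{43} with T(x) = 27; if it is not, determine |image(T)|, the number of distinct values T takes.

22

Since 43 is prime, the nonzero elements of ℤ_{43} form a cyclic group of order 42.
As gcd(31, 42) = 1, raising to the 31st power is a bijection on this group: if u^31 ≡ v^31 then (uv^{−1})^31 = 1, and the only element of order dividing gcd(31, 42) = 1 is 1, so u = v.
With T(0) = 0 this makes T injective on all of ℤ_{43}, hence bijective (finite equal-size domain and codomain). In particular T is injective.
Since T is injective, we find the preimage of 27. The inverse of x ↦ x^31 on (ℤ_{43})^× is x ↦ x^19, because 31·19 = 589 = 14·42 + 1 ≡ 1 (mod 42) and x^{42} = 1 for x ≠ 0 (Fermat). So T⁻¹(27) = 27^19 mod 43.
Repeated squaring mod 43: 27^1 ≡ 27, 27^2 ≡ 27² = 729 ≡ 41, 27^4 ≡ 41² = 1681 ≡ 4, 27^8 ≡ 4² = 16, 27^16 ≡ 16² = 256 ≡ 41. Since 19 = 16 + 2 + 1, 27^19 ≡ 41·41·27: 41·41 = 1681 ≡ 4, then 4·27 = 108 ≡ 22. So 27^19 ≡ 22 (mod 43).
Hence T⁻¹(27) = 22.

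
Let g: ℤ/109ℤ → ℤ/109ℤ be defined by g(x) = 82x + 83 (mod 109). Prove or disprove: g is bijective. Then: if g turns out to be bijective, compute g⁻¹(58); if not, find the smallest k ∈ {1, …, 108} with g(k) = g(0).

If g(s) = g(t), then 82s ≡ 82t (mod 109). Because gcd(82, 109) = 1, we may cancel 82 to get s ≡ t (mod 109).
We now compute 82⁻¹ mod 109 explicitly. Euclid's algorithm: 109 = 1·82 + 27, 82 = 3·27 + 1; back-substituting gives 1 = 4·82 − 3·109, so 82⁻¹ ≡ 4 (mod 109).
Then y ↦ 4(y − 83) is a two-sided inverse to g, so every y ∈ ℤ/109ℤ has a preimage.
Thus g is bijective.
Since g is bijective, we compute g⁻¹(58): solve 82x + 83 ≡ 58 (mod 109), i.e. 82x ≡ 84 (mod 109).
Multiplying by 82⁻¹ = 4 gives x ≡ 4·84 = 336 = 3·109 + 9 ≡ 9 (mod 109).
Check: g(9) = 82·9 + 83 = 821 = 7·109 + 58 ≡ 58 (mod 109).

9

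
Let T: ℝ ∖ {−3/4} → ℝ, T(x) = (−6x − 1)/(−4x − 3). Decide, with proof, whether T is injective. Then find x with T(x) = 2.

Suppose T(s) = T(t). Cross-multiplying: (−6s − 1)(−4t − 3) = (−6t − 1)(−4s − 3).
Expanding both sides and cancelling the symmetric terms leaves 14·(s − t) = 0. Since 14 ≠ 0, s = t. Hence T is injective.
Solving T(x) = 2: cross-multiplying gives −6x − 1 = 2(−4x − 3), which rearranges to 2x = −5, so x = −5/2.

-5/2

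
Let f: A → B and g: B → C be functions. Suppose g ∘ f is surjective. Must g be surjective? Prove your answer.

Let c ∈ C. Since g ∘ f is surjective, some a ∈ A has g(f(a)) = c. Then b = f(a) ∈ B satisfies g(b) = c. So g is surjective.

surjective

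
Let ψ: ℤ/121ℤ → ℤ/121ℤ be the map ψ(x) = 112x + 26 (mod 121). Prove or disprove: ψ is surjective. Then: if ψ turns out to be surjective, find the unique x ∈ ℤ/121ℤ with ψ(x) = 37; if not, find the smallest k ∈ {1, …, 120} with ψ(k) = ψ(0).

Since gcd(112, 121) = 1, 112 is invertible modulo 121. Euclid's algorithm: 121 = 1·112 + 9, 112 = 12·9 + 4, 9 = 2·4 + 1; back-substituting gives 1 = 94·112 − 87·121, so 112⁻¹ ≡ 94 (mod 121).
For any y ∈ ℤ/121ℤ, x = 94(y − 26) mod 121 satisfies ψ(x) = 112·94(y − 26) + 26 ≡ y (since 112·94 ≡ 1 mod 121). So every y has a preimage.
Thus ψ is surjective.
Since ψ is surjective, we compute ψ⁻¹(37): solve 112x + 26 ≡ 37 (mod 121), i.e. 112x ≡ 11 (mod 121).
Multiplying by 112⁻¹ = 94 gives x ≡ 94·11 = 1034 = 8·121 + 66 ≡ 66 (mod 121).
Check: ψ(66) = 112·66 + 26 = 7418 = 61·121 + 37 ≡ 37 (mod 121).

66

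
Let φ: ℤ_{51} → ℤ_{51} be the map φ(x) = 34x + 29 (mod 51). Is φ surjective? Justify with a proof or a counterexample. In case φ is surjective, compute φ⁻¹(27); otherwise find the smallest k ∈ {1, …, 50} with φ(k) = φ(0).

Since gcd(34, 51) = 17, we have 34x ≡ 0 (mod 17) for all x, so φ(x) ≡ 12 (mod 17).
But 0 ≢ 12 (mod 17), so 0 ∈ ℤ_{51} has no preimage. Hence φ is not surjective.
Since φ is not surjective, we find the least positive k with φ(k) = φ(0): this means 34k ≡ 0 (mod 51), i.e. 51 ∣ 34k. Since gcd(34, 51) = 17, dividing through by 17 this holds exactly when 3 ∣ 2k, and as gcd(2, 3) = 1, exactly when 3 ∣ k.
The smallest positive such k is 3.

3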